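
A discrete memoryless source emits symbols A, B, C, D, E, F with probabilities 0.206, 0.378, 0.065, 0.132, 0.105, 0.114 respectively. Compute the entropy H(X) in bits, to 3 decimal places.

H = −Σ pᵢ log₂ pᵢ.
−0.206·log₂(0.206) = 0.4695
−0.378·log₂(0.378) = 0.5305
−0.065·log₂(0.065) = 0.2563
−0.132·log₂(0.132) = 0.3856
−0.105·log₂(0.105) = 0.3414
−0.114·log₂(0.114) = 0.3571
Sum ≈ 2.3406 → 2.341 bits.

2.341 bits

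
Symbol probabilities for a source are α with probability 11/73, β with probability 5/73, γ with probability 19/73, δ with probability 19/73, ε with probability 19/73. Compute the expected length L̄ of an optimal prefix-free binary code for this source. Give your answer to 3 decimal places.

2.219 bits/symbol

Repeatedly combine the two least-probable nodes; the expected code length is the sum of the merged weights.
merge 5/73 + 11/73 → 16/73
merge 16/73 + 19/73 → 35/73
merge 19/73 + 19/73 → 38/73
merge 35/73 + 38/73 → 1
L = 16/73 + 35/73 + 38/73 + 1 = 162/73 ≈ 2.219 bits/symbol.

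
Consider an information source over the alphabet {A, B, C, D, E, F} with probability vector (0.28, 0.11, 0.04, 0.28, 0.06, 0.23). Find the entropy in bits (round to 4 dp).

H = −Σ pᵢ log₂ pᵢ.
−0.28·log₂(0.28) = 0.5142
−0.11·log₂(0.11) = 0.3503
−0.04·log₂(0.04) = 0.1858
−0.28·log₂(0.28) = 0.5142
−0.06·log₂(0.06) = 0.2435
−0.23·log₂(0.23) = 0.4877
Sum ≈ 2.2957 → 2.2957 bits.

2.2957 bits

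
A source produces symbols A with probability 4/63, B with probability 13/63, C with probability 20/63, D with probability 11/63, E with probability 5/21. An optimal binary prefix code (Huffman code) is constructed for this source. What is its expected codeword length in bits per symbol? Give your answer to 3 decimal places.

Repeatedly combine the two least-probable nodes; the expected code length is the sum of the merged weights.
merge 4/63 + 11/63 → 5/21
merge 13/63 + 5/21 → 4/9
merge 5/21 + 20/63 → 5/9
merge 4/9 + 5/9 → 1
L = 5/21 + 4/9 + 5/9 + 1 = 47/21 ≈ 2.238 bits/symbol.

2.238 bits/symbol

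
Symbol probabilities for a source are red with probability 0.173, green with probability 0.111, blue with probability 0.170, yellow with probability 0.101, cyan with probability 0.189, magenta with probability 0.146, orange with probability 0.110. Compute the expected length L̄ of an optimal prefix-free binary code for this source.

2.811 bits/symbol

Repeatedly combine the two least-probable nodes; the expected code length is the sum of the merged weights.
merge 101/1000 + 11/100 → 211/1000
merge 111/1000 + 73/500 → 257/1000
merge 17/100 + 173/1000 → 343/1000
merge 189/1000 + 211/1000 → 2/5
merge 257/1000 + 343/1000 → 3/5
merge 2/5 + 3/5 → 1
L = 211/1000 + 257/1000 + 343/1000 + 2/5 + 3/5 + 1 = 2811/1000 = 2.811 bits/symbol.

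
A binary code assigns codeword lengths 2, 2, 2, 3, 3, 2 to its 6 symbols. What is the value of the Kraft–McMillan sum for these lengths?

1.25

With common denominator 2^3 = 8: Σ 2^(−ℓᵢ) = 2/8 + 2/8 + 2/8 + 1/8 + 1/8 + 2/8 = 10/8 = 1.25.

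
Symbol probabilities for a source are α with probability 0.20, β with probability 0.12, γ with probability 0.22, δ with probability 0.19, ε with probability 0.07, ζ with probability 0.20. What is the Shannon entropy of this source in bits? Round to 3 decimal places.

H = −Σ pᵢ log₂ pᵢ.
−0.20·log₂(0.20) = 0.4644
−0.12·log₂(0.12) = 0.3671
−0.22·log₂(0.22) = 0.4806
−0.19·log₂(0.19) = 0.4552
−0.07·log₂(0.07) = 0.2686
−0.20·log₂(0.20) = 0.4644
Sum ≈ 2.5002 → 2.500 bits.

2.500 bits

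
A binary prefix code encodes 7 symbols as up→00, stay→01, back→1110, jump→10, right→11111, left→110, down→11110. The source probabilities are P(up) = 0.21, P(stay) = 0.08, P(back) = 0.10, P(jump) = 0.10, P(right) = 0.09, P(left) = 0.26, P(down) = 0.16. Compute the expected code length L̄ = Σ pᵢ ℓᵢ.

L̄ = Σ pᵢ·ℓᵢ = 0.21·2 + 0.08·2 + 0.10·4 + 0.10·2 + 0.09·5 + 0.26·3 + 0.16·5 = 3.21 bits/symbol.

3.21 bits/symbol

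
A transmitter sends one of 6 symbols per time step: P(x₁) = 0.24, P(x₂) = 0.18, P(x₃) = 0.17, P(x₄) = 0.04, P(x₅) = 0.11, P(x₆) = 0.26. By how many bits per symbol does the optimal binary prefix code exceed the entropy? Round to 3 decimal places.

0.055 bits

Entropy H = −Σ p log₂ p ≈ 2.4154 bits.
Huffman merges: 1/25+11/100→3/20; 3/20+17/100→8/25; 9/50+6/25→21/50; 13/50+8/25→29/50; 21/50+29/50→1. L = 247/100 ≈ 2.4700.
L − H = 2.4700 − 2.4154 = 0.055 bits.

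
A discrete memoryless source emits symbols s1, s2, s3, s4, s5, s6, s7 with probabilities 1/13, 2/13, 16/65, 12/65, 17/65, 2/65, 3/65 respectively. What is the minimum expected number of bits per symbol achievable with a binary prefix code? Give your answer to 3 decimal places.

Repeatedly combine the two least-probable nodes; the expected code length is the sum of the merged weights.
merge 2/65 + 3/65 → 1/13
merge 1/13 + 1/13 → 2/13
merge 2/13 + 2/13 → 4/13
merge 12/65 + 16/65 → 28/65
merge 17/65 + 4/13 → 37/65
merge 28/65 + 37/65 → 1
L = 1/13 + 2/13 + 4/13 + 28/65 + 37/65 + 1 = 33/13 ≈ 2.538 bits/symbol.

2.538 bits/symbol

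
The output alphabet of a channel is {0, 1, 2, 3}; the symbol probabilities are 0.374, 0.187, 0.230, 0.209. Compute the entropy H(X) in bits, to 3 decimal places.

H = −Σ pᵢ log₂ pᵢ.
−0.374·log₂(0.374) = 0.5307
−0.187·log₂(0.187) = 0.4523
−0.230·log₂(0.230) = 0.4877
−0.209·log₂(0.209) = 0.4720
Sum ≈ 1.9427 → 1.943 bits.

1.943 bits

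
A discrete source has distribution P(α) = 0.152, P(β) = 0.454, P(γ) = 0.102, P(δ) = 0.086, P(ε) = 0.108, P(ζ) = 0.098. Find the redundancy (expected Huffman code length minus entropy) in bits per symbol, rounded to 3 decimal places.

Entropy H = −Σ p log₂ p ≈ 2.2458 bits.
Huffman merges: 43/500+49/500→23/125; 51/500+27/250→21/100; 19/125+23/125→42/125; 21/100+42/125→273/500; 227/500+273/500→1. L = 569/250 ≈ 2.2760.
L − H = 2.2760 − 2.2458 = 0.030 bits.

0.030 bits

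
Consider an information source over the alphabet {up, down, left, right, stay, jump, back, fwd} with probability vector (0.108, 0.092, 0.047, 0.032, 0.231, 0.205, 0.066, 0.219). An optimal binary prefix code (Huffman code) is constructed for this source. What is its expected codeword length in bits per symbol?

2.769 bits/symbol

Repeatedly combine the two least-probable nodes; the expected code length is the sum of the merged weights.
merge 4/125 + 47/1000 → 79/1000
merge 33/500 + 79/1000 → 29/200
merge 23/250 + 27/250 → 1/5
merge 29/200 + 1/5 → 69/200
merge 41/200 + 219/1000 → 53/125
merge 231/1000 + 69/200 → 72/125
merge 53/125 + 72/125 → 1
L = 79/1000 + 29/200 + 1/5 + 69/200 + 53/125 + 72/125 + 1 = 2769/1000 = 2.769 bits/symbol.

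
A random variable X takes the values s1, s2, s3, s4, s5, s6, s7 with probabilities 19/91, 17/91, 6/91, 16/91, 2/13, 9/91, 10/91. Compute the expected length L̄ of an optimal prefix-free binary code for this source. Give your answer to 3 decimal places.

2.769 bits/symbol

Repeatedly combine the two least-probable nodes; the expected code length is the sum of the merged weights.
merge 6/91 + 9/91 → 15/91
merge 10/91 + 2/13 → 24/91
merge 15/91 + 16/91 → 31/91
merge 17/91 + 19/91 → 36/91
merge 24/91 + 31/91 → 55/91
merge 36/91 + 55/91 → 1
L = 15/91 + 24/91 + 31/91 + 36/91 + 55/91 + 1 = 36/13 ≈ 2.769 bits/symbol.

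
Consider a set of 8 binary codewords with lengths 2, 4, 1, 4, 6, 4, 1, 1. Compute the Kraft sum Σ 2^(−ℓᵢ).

1.953125

With common denominator 2^6 = 64: Σ 2^(−ℓᵢ) = 16/64 + 4/64 + 32/64 + 4/64 + 1/64 + 4/64 + 32/64 + 32/64 = 125/64 = 1.953125.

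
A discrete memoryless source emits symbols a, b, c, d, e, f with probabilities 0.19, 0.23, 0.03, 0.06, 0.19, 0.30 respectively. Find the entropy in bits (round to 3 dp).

H = −Σ pᵢ log₂ pᵢ.
−0.19·log₂(0.19) = 0.4552
−0.23·log₂(0.23) = 0.4877
−0.03·log₂(0.03) = 0.1518
−0.06·log₂(0.06) = 0.2435
−0.19·log₂(0.19) = 0.4552
−0.30·log₂(0.30) = 0.5211
Sum ≈ 2.3145 → 2.315 bits.

2.315 bits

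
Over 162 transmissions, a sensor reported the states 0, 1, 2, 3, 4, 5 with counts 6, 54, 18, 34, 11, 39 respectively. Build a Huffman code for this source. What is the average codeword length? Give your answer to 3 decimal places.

Probabilities are the counts divided by 162.
Repeatedly combine the two least-probable nodes; the expected code length is the sum of the merged weights.
merge 1/27 + 11/162 → 17/162
merge 17/162 + 1/9 → 35/162
merge 17/81 + 35/162 → 23/54
merge 13/54 + 1/3 → 31/54
merge 23/54 + 31/54 → 1
L = 17/162 + 35/162 + 23/54 + 31/54 + 1 = 188/81 ≈ 2.321 bits/symbol.

2.321 bits/symbol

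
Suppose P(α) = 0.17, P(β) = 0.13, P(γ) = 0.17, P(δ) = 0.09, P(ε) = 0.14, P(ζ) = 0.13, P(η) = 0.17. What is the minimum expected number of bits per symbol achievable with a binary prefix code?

2.83 bits/symbol

Repeatedly combine the two least-probable nodes; the expected code length is the sum of the merged weights.
merge 9/100 + 13/100 → 11/50
merge 13/100 + 7/50 → 27/100
merge 17/100 + 17/100 → 17/50
merge 17/100 + 11/50 → 39/100
merge 27/100 + 17/50 → 61/100
merge 39/100 + 61/100 → 1
L = 11/50 + 27/100 + 17/50 + 39/100 + 61/100 + 1 = 283/100 = 2.83 bits/symbol.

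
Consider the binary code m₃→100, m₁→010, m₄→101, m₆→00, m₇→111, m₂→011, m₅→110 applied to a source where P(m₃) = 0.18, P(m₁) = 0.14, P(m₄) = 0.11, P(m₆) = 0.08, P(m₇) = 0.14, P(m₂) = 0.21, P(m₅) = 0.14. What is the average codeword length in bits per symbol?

L̄ = Σ pᵢ·ℓᵢ = 0.18·3 + 0.14·3 + 0.11·3 + 0.08·2 + 0.14·3 + 0.21·3 + 0.14·3 = 2.92 bits/symbol.

2.92 bits/symbol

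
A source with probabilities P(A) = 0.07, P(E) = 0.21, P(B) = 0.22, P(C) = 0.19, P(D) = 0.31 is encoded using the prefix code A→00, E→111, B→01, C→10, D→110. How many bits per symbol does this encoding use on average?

2.52 bits/symbol

L̄ = Σ pᵢ·ℓᵢ = 0.07·2 + 0.21·3 + 0.22·2 + 0.19·2 + 0.31·3 = 2.52 bits/symbol.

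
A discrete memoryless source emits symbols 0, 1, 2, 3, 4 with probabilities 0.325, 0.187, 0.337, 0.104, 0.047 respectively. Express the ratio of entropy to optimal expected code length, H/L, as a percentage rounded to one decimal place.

95.5%

Entropy H = −Σ p log₂ p ≈ 2.0551 bits.
Huffman merges: 47/1000+13/125→151/1000; 151/1000+187/1000→169/500; 13/40+337/1000→331/500; 169/500+331/500→1. L = 2151/1000 ≈ 2.1510.
Efficiency = H/L = 2.0551/2.1510 = 95.5%.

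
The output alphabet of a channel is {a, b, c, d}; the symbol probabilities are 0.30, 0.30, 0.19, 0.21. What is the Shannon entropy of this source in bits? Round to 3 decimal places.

1.970 bits

H = −Σ pᵢ log₂ pᵢ.
−0.30·log₂(0.30) = 0.5211
−0.30·log₂(0.30) = 0.5211
−0.19·log₂(0.19) = 0.4552
−0.21·log₂(0.21) = 0.4728
Sum ≈ 1.9702 → 1.970 bits.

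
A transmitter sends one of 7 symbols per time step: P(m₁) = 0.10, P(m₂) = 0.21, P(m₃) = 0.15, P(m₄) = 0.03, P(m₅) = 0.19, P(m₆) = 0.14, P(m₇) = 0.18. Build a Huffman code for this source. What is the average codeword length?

Repeatedly combine the two least-probable nodes; the expected code length is the sum of the merged weights.
merge 3/100 + 1/10 → 13/100
merge 13/100 + 7/50 → 27/100
merge 3/20 + 9/50 → 33/100
merge 19/100 + 21/100 → 2/5
merge 27/100 + 33/100 → 3/5
merge 2/5 + 3/5 → 1
L = 13/100 + 27/100 + 33/100 + 2/5 + 3/5 + 1 = 273/100 = 2.73 bits/symbol.

2.73 bits/symbol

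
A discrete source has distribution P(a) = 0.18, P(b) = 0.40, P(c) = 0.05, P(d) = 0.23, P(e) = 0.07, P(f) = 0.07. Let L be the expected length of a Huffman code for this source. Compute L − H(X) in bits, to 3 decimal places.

0.065 bits

Entropy H = −Σ p log₂ p ≈ 2.2150 bits.
Huffman merges: 1/20+7/100→3/25; 7/100+3/25→19/100; 9/50+19/100→37/100; 23/100+37/100→3/5; 2/5+3/5→1. L = 57/25 ≈ 2.2800.
L − H = 2.2800 − 2.2150 = 0.065 bits.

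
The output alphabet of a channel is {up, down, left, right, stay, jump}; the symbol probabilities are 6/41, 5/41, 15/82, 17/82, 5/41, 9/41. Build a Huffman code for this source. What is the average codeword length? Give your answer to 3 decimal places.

2.573 bits/symbol

Repeatedly combine the two least-probable nodes; the expected code length is the sum of the merged weights.
merge 5/41 + 5/41 → 10/41
merge 6/41 + 15/82 → 27/82
merge 17/82 + 9/41 → 35/82
merge 10/41 + 27/82 → 47/82
merge 35/82 + 47/82 → 1
L = 10/41 + 27/82 + 35/82 + 47/82 + 1 = 211/82 ≈ 2.573 bits/symbol.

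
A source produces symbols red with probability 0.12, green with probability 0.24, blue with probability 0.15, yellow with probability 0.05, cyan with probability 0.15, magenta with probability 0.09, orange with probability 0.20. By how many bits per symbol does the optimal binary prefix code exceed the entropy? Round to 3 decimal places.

Entropy H = −Σ p log₂ p ≈ 2.6754 bits.
Huffman merges: 1/20+9/100→7/50; 3/25+7/50→13/50; 3/20+3/20→3/10; 1/5+6/25→11/25; 13/50+3/10→14/25; 11/25+14/25→1. L = 27/10 ≈ 2.7000.
L − H = 2.7000 − 2.6754 = 0.025 bits.

0.025 bits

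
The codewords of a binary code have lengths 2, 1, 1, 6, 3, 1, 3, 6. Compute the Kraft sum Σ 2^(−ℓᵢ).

2.03125

With common denominator 2^6 = 64: Σ 2^(−ℓᵢ) = 16/64 + 32/64 + 32/64 + 1/64 + 8/64 + 32/64 + 8/64 + 1/64 = 130/64 = 2.03125.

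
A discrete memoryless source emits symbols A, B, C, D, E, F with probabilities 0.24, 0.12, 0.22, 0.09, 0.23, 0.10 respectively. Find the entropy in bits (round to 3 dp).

2.474 bits

H = −Σ pᵢ log₂ pᵢ.
−0.24·log₂(0.24) = 0.4941
−0.12·log₂(0.12) = 0.3671
−0.22·log₂(0.22) = 0.4806
−0.09·log₂(0.09) = 0.3127
−0.23·log₂(0.23) = 0.4877
−0.10·log₂(0.10) = 0.3322
Sum ≈ 2.4743 → 2.474 bits.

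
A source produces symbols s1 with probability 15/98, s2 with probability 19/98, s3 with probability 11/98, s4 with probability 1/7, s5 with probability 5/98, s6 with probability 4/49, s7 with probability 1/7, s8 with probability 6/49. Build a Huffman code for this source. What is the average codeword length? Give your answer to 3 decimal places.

Repeatedly combine the two least-probable nodes; the expected code length is the sum of the merged weights.
merge 5/98 + 4/49 → 13/98
merge 11/98 + 6/49 → 23/98
merge 13/98 + 1/7 → 27/98
merge 1/7 + 15/98 → 29/98
merge 19/98 + 23/98 → 3/7
merge 27/98 + 29/98 → 4/7
merge 3/7 + 4/7 → 1
L = 13/98 + 23/98 + 27/98 + 29/98 + 3/7 + 4/7 + 1 = 144/49 ≈ 2.939 bits/symbol.

2.939 bits/symbol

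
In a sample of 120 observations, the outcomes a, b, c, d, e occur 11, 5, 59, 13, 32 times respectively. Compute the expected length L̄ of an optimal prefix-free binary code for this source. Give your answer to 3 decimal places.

Probabilities are the counts divided by 120.
Repeatedly combine the two least-probable nodes; the expected code length is the sum of the merged weights.
merge 1/24 + 11/120 → 2/15
merge 13/120 + 2/15 → 29/120
merge 29/120 + 4/15 → 61/120
merge 59/120 + 61/120 → 1
L = 2/15 + 29/120 + 61/120 + 1 = 113/60 ≈ 1.883 bits/symbol.

1.883 bits/symbol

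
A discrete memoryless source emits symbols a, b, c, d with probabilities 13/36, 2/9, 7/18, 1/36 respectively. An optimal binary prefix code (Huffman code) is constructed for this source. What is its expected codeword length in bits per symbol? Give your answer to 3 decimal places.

1.861 bits/symbol

Repeatedly combine the two least-probable nodes; the expected code length is the sum of the merged weights.
merge 1/36 + 2/9 → 1/4
merge 1/4 + 13/36 → 11/18
merge 7/18 + 11/18 → 1
L = 1/4 + 11/18 + 1 = 67/36 ≈ 1.861 bits/symbol.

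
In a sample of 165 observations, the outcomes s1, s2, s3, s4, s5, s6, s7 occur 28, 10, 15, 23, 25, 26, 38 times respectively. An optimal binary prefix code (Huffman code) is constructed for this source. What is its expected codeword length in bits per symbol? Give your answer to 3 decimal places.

Probabilities are the counts divided by 165.
Repeatedly combine the two least-probable nodes; the expected code length is the sum of the merged weights.
merge 2/33 + 1/11 → 5/33
merge 23/165 + 5/33 → 16/55
merge 5/33 + 26/165 → 17/55
merge 28/165 + 38/165 → 2/5
merge 16/55 + 17/55 → 3/5
merge 2/5 + 3/5 → 1
L = 5/33 + 16/55 + 17/55 + 2/5 + 3/5 + 1 = 454/165 ≈ 2.752 bits/symbol.

2.752 bits/symbol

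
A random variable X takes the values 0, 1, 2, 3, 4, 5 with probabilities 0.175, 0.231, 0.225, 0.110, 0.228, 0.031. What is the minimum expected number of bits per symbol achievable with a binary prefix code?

2.457 bits/symbol

Repeatedly combine the two least-probable nodes; the expected code length is the sum of the merged weights.
merge 31/1000 + 11/100 → 141/1000
merge 141/1000 + 7/40 → 79/250
merge 9/40 + 57/250 → 453/1000
merge 231/1000 + 79/250 → 547/1000
merge 453/1000 + 547/1000 → 1
L = 141/1000 + 79/250 + 453/1000 + 547/1000 + 1 = 2457/1000 = 2.457 bits/symbol.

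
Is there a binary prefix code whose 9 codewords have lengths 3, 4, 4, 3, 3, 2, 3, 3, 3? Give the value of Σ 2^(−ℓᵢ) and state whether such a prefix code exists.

1.125; no

With common denominator 2^4 = 16: Σ 2^(−ℓᵢ) = 2/16 + 1/16 + 1/16 + 2/16 + 2/16 + 4/16 + 2/16 + 2/16 + 2/16 = 18/16 = 1.125.
Kraft's inequality requires Σ ≤ 1; here Σ = 1.125 > 1, so no such prefix code exists.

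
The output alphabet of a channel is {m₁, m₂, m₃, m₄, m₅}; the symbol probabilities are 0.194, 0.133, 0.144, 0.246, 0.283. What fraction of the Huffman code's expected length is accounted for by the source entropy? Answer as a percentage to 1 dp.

Entropy H = −Σ p log₂ p ≈ 2.2618 bits.
Huffman merges: 133/1000+18/125→277/1000; 97/500+123/500→11/25; 277/1000+283/1000→14/25; 11/25+14/25→1. L = 2277/1000 ≈ 2.2770.
Efficiency = H/L = 2.2618/2.2770 = 99.3%.

99.3%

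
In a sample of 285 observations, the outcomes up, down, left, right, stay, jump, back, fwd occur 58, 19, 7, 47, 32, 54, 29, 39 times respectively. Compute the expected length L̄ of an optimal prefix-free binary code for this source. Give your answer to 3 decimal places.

2.888 bits/symbol

Probabilities are the counts divided by 285.
Repeatedly combine the two least-probable nodes; the expected code length is the sum of the merged weights.
merge 7/285 + 1/15 → 26/285
merge 26/285 + 29/285 → 11/57
merge 32/285 + 13/95 → 71/285
merge 47/285 + 18/95 → 101/285
merge 11/57 + 58/285 → 113/285
merge 71/285 + 101/285 → 172/285
merge 113/285 + 172/285 → 1
L = 26/285 + 11/57 + 71/285 + 101/285 + 113/285 + 172/285 + 1 = 823/285 ≈ 2.888 bits/symbol.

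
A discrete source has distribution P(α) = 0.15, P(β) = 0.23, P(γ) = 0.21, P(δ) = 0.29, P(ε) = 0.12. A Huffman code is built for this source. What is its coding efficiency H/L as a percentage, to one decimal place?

Entropy H = −Σ p log₂ p ≈ 2.2560 bits.
Huffman merges: 3/25+3/20→27/100; 21/100+23/100→11/25; 27/100+29/100→14/25; 11/25+14/25→1. L = 227/100 ≈ 2.2700.
Efficiency = H/L = 2.2560/2.2700 = 99.4%.

99.4%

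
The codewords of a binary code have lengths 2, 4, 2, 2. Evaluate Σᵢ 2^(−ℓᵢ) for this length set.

0.8125

With common denominator 2^4 = 16: Σ 2^(−ℓᵢ) = 4/16 + 1/16 + 4/16 + 4/16 = 13/16 = 0.8125.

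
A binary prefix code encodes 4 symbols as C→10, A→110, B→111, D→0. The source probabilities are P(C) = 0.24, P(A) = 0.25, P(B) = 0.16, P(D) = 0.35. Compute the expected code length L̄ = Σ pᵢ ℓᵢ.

L̄ = Σ pᵢ·ℓᵢ = 0.24·2 + 0.25·3 + 0.16·3 + 0.35·1 = 2.06 bits/symbol.

2.06 bits/symbol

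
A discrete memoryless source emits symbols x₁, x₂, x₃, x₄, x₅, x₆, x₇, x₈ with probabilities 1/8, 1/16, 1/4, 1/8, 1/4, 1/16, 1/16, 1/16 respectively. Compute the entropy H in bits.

Each probability is a power of 1/2, so log₂(1/p) is an integer.
H = Σ p·log₂(1/p) = 1/8·3 + 1/16·4 + 1/4·2 + 1/8·3 + 1/4·2 + 1/16·4 + 1/16·4 + 1/16·4 = 2.75 bits.

2.75 bits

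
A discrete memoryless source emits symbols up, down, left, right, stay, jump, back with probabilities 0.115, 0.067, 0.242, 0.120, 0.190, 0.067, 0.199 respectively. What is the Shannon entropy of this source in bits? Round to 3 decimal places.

2.663 bits

H = −Σ pᵢ log₂ pᵢ.
−0.115·log₂(0.115) = 0.3588
−0.067·log₂(0.067) = 0.2613
−0.242·log₂(0.242) = 0.4954
−0.120·log₂(0.120) = 0.3671
−0.190·log₂(0.190) = 0.4552
−0.067·log₂(0.067) = 0.2613
−0.199·log₂(0.199) = 0.4635
Sum ≈ 2.6625 → 2.663 bits.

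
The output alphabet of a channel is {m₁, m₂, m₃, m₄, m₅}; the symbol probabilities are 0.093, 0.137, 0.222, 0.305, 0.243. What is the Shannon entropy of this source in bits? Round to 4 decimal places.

H = −Σ pᵢ log₂ pᵢ.
−0.093·log₂(0.093) = 0.3187
−0.137·log₂(0.137) = 0.3929
−0.222·log₂(0.222) = 0.4820
−0.305·log₂(0.305) = 0.5225
−0.243·log₂(0.243) = 0.4960
Sum ≈ 2.2121 → 2.2121 bits.

2.2121 bits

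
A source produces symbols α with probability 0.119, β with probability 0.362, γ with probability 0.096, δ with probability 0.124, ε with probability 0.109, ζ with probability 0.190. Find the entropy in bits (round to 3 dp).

2.398 bits

H = −Σ pᵢ log₂ pᵢ.
−0.119·log₂(0.119) = 0.3654
−0.362·log₂(0.362) = 0.5307
−0.096·log₂(0.096) = 0.3246
−0.124·log₂(0.124) = 0.3734
−0.109·log₂(0.109) = 0.3485
−0.190·log₂(0.190) = 0.4552
Sum ≈ 2.3979 → 2.398 bits.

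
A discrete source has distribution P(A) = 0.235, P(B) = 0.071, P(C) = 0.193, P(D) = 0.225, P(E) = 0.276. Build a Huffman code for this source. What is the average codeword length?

Repeatedly combine the two least-probable nodes; the expected code length is the sum of the merged weights.
merge 71/1000 + 193/1000 → 33/125
merge 9/40 + 47/200 → 23/50
merge 33/125 + 69/250 → 27/50
merge 23/50 + 27/50 → 1
L = 33/125 + 23/50 + 27/50 + 1 = 283/125 = 2.264 bits/symbol.

2.264 bits/symbol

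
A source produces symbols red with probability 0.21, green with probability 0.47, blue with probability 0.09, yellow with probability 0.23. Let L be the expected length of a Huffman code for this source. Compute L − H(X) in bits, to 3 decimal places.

Entropy H = −Σ p log₂ p ≈ 1.7851 bits.
Huffman merges: 9/100+21/100→3/10; 23/100+3/10→53/100; 47/100+53/100→1. L = 183/100 ≈ 1.8300.
L − H = 1.8300 − 1.7851 = 0.045 bits.

0.045 bits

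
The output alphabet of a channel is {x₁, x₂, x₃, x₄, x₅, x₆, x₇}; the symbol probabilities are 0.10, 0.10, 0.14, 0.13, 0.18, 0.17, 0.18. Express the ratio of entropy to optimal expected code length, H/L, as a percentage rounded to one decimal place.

Entropy H = −Σ p log₂ p ≈ 2.7693 bits.
Huffman merges: 1/10+1/10→1/5; 13/100+7/50→27/100; 17/100+9/50→7/20; 9/50+1/5→19/50; 27/100+7/20→31/50; 19/50+31/50→1. L = 141/50 ≈ 2.8200.
Efficiency = H/L = 2.7693/2.8200 = 98.2%.

98.2%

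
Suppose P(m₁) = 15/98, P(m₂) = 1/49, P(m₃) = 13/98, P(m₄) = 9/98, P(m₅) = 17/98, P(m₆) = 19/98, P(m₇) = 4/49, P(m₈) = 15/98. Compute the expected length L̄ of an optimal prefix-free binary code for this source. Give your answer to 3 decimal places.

2.908 bits/symbol

Repeatedly combine the two least-probable nodes; the expected code length is the sum of the merged weights.
merge 1/49 + 4/49 → 5/49
merge 9/98 + 5/49 → 19/98
merge 13/98 + 15/98 → 2/7
merge 15/98 + 17/98 → 16/49
merge 19/98 + 19/98 → 19/49
merge 2/7 + 16/49 → 30/49
merge 19/49 + 30/49 → 1
L = 5/49 + 19/98 + 2/7 + 16/49 + 19/49 + 30/49 + 1 = 285/98 ≈ 2.908 bits/symbol.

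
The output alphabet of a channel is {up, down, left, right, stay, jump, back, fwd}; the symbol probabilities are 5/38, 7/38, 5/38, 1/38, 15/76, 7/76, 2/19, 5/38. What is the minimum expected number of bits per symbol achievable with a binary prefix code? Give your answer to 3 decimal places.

Repeatedly combine the two least-probable nodes; the expected code length is the sum of the merged weights.
merge 1/38 + 7/76 → 9/76
merge 2/19 + 9/76 → 17/76
merge 5/38 + 5/38 → 5/19
merge 5/38 + 7/38 → 6/19
merge 15/76 + 17/76 → 8/19
merge 5/19 + 6/19 → 11/19
merge 8/19 + 11/19 → 1
L = 9/76 + 17/76 + 5/19 + 6/19 + 8/19 + 11/19 + 1 = 111/38 ≈ 2.921 bits/symbol.

2.921 bits/symbol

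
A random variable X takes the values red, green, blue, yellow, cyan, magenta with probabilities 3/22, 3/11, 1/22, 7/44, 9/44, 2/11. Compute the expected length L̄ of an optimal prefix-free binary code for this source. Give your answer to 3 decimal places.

Repeatedly combine the two least-probable nodes; the expected code length is the sum of the merged weights.
merge 1/22 + 3/22 → 2/11
merge 7/44 + 2/11 → 15/44
merge 2/11 + 9/44 → 17/44
merge 3/11 + 15/44 → 27/44
merge 17/44 + 27/44 → 1
L = 2/11 + 15/44 + 17/44 + 27/44 + 1 = 111/44 ≈ 2.523 bits/symbol.

2.523 bits/symbol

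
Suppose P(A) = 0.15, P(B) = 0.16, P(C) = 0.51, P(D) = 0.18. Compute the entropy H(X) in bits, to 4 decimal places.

H = −Σ pᵢ log₂ pᵢ.
−0.15·log₂(0.15) = 0.4105
−0.16·log₂(0.16) = 0.4230
−0.51·log₂(0.51) = 0.4954
−0.18·log₂(0.18) = 0.4453
Sum ≈ 1.7743 → 1.7743 bits.

1.7743 bits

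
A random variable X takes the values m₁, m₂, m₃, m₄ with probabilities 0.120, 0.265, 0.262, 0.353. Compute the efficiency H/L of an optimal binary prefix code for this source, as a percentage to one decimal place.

95.6%

Entropy H = −Σ p log₂ p ≈ 1.9114 bits.
Huffman merges: 3/25+131/500→191/500; 53/200+353/1000→309/500; 191/500+309/500→1. L = 2 ≈ 2.0000.
Efficiency = H/L = 1.9114/2.0000 = 95.6%.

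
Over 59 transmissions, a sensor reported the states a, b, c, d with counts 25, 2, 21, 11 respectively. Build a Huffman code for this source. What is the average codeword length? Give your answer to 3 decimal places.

Probabilities are the counts divided by 59.
Repeatedly combine the two least-probable nodes; the expected code length is the sum of the merged weights.
merge 2/59 + 11/59 → 13/59
merge 13/59 + 21/59 → 34/59
merge 25/59 + 34/59 → 1
L = 13/59 + 34/59 + 1 = 106/59 ≈ 1.797 bits/symbol.

1.797 bits/symbol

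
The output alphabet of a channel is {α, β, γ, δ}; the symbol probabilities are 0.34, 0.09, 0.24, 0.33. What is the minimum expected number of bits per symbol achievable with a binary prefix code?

1.99 bits/symbol

Repeatedly combine the two least-probable nodes; the expected code length is the sum of the merged weights.
merge 9/100 + 6/25 → 33/100
merge 33/100 + 33/100 → 33/50
merge 17/50 + 33/50 → 1
L = 33/100 + 33/50 + 1 = 199/100 = 1.99 bits/symbol.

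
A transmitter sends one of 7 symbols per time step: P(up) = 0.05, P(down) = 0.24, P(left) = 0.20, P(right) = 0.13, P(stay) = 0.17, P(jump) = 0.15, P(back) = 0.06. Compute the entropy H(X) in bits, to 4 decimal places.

2.6459 bits

H = −Σ pᵢ log₂ pᵢ.
−0.05·log₂(0.05) = 0.2161
−0.24·log₂(0.24) = 0.4941
−0.20·log₂(0.20) = 0.4644
−0.13·log₂(0.13) = 0.3826
−0.17·log₂(0.17) = 0.4346
−0.15·log₂(0.15) = 0.4105
−0.06·log₂(0.06) = 0.2435
Sum ≈ 2.6459 → 2.6459 bits.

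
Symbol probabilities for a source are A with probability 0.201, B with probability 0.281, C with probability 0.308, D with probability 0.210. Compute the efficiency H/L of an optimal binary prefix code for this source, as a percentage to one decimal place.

Entropy H = −Σ p log₂ p ≈ 1.9760 bits.
Huffman merges: 201/1000+21/100→411/1000; 281/1000+77/250→589/1000; 411/1000+589/1000→1. L = 2 ≈ 2.0000.
Efficiency = H/L = 1.9760/2.0000 = 98.8%.

98.8%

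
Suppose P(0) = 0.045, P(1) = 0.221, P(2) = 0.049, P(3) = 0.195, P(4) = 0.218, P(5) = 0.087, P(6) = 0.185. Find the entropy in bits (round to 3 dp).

H = −Σ pᵢ log₂ pᵢ.
−0.045·log₂(0.045) = 0.2013
−0.221·log₂(0.221) = 0.4813
−0.049·log₂(0.049) = 0.2132
−0.195·log₂(0.195) = 0.4599
−0.218·log₂(0.218) = 0.4791
−0.087·log₂(0.087) = 0.3065
−0.185·log₂(0.185) = 0.4504
Sum ≈ 2.5917 → 2.592 bits.

2.592 bits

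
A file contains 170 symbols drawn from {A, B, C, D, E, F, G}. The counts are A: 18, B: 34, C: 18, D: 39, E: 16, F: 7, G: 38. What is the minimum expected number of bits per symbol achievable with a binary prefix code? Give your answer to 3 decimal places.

2.682 bits/symbol

Probabilities are the counts divided by 170.
Repeatedly combine the two least-probable nodes; the expected code length is the sum of the merged weights.
merge 7/170 + 8/85 → 23/170
merge 9/85 + 9/85 → 18/85
merge 23/170 + 1/5 → 57/170
merge 18/85 + 19/85 → 37/85
merge 39/170 + 57/170 → 48/85
merge 37/85 + 48/85 → 1
L = 23/170 + 18/85 + 57/170 + 37/85 + 48/85 + 1 = 228/85 ≈ 2.682 bits/symbol.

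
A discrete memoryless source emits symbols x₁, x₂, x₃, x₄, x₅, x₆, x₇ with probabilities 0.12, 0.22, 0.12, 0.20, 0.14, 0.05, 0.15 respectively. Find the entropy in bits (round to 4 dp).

H = −Σ pᵢ log₂ pᵢ.
−0.12·log₂(0.12) = 0.3671
−0.22·log₂(0.22) = 0.4806
−0.12·log₂(0.12) = 0.3671
−0.20·log₂(0.20) = 0.4644
−0.14·log₂(0.14) = 0.3971
−0.05·log₂(0.05) = 0.2161
−0.15·log₂(0.15) = 0.4105
Sum ≈ 2.7028 → 2.7028 bits.

2.7028 bits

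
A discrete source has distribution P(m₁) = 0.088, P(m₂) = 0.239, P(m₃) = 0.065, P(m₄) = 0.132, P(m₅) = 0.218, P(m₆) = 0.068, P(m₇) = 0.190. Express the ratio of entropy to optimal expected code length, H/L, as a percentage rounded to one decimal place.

98.7%

Entropy H = −Σ p log₂ p ≈ 2.6420 bits.
Huffman merges: 13/200+17/250→133/1000; 11/125+33/250→11/50; 133/1000+19/100→323/1000; 109/500+11/50→219/500; 239/1000+323/1000→281/500; 219/500+281/500→1. L = 669/250 ≈ 2.6760.
Efficiency = H/L = 2.6420/2.6760 = 98.7%.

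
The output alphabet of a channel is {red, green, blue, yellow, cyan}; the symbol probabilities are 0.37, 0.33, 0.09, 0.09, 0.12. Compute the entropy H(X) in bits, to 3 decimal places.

2.051 bits

H = −Σ pᵢ log₂ pᵢ.
−0.37·log₂(0.37) = 0.5307
−0.33·log₂(0.33) = 0.5278
−0.09·log₂(0.09) = 0.3127
−0.09·log₂(0.09) = 0.3127
−0.12·log₂(0.12) = 0.3671
Sum ≈ 2.0509 → 2.051 bits.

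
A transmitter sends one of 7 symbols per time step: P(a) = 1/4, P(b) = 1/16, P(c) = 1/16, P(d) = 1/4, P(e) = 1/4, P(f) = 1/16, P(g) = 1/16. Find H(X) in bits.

2.5 bits

Each probability is a power of 1/2, so log₂(1/p) is an integer.
H = Σ p·log₂(1/p) = 1/4·2 + 1/16·4 + 1/16·4 + 1/4·2 + 1/4·2 + 1/16·4 + 1/16·4 = 2.5 bits.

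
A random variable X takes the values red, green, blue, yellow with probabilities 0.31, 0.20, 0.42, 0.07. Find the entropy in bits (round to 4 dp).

1.7824 bits

H = −Σ pᵢ log₂ pᵢ.
−0.31·log₂(0.31) = 0.5238
−0.20·log₂(0.20) = 0.4644
−0.42·log₂(0.42) = 0.5256
−0.07·log₂(0.07) = 0.2686
Sum ≈ 1.7824 → 1.7824 bits.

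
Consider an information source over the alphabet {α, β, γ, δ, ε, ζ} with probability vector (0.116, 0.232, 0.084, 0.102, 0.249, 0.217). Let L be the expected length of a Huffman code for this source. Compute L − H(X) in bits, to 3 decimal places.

0.025 bits

Entropy H = −Σ p log₂ p ≈ 2.4634 bits.
Huffman merges: 21/250+51/500→93/500; 29/250+93/500→151/500; 217/1000+29/125→449/1000; 249/1000+151/500→551/1000; 449/1000+551/1000→1. L = 311/125 ≈ 2.4880.
L − H = 2.4880 − 2.4634 = 0.025 bits.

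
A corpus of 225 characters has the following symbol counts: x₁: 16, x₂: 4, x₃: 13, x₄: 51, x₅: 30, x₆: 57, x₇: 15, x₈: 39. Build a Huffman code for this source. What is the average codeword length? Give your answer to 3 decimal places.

Probabilities are the counts divided by 225.
Repeatedly combine the two least-probable nodes; the expected code length is the sum of the merged weights.
merge 4/225 + 13/225 → 17/225
merge 1/15 + 16/225 → 31/225
merge 17/225 + 2/15 → 47/225
merge 31/225 + 13/75 → 14/45
merge 47/225 + 17/75 → 98/225
merge 19/75 + 14/45 → 127/225
merge 98/225 + 127/225 → 1
L = 17/225 + 31/225 + 47/225 + 14/45 + 98/225 + 127/225 + 1 = 41/15 ≈ 2.733 bits/symbol.

2.733 bits/symbol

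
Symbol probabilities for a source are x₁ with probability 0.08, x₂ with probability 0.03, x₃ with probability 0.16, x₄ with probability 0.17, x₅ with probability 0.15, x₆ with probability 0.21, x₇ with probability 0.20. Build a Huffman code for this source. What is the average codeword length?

2.7 bits/symbol

Repeatedly combine the two least-probable nodes; the expected code length is the sum of the merged weights.
merge 3/100 + 2/25 → 11/100
merge 11/100 + 3/20 → 13/50
merge 4/25 + 17/100 → 33/100
merge 1/5 + 21/100 → 41/100
merge 13/50 + 33/100 → 59/100
merge 41/100 + 59/100 → 1
L = 11/100 + 13/50 + 33/100 + 41/100 + 59/100 + 1 = 27/10 = 2.7 bits/symbol.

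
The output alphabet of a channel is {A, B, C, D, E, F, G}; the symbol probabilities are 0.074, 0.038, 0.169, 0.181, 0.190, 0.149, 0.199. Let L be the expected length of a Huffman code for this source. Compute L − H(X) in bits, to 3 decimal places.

0.058 bits

Entropy H = −Σ p log₂ p ≈ 2.6650 bits.
Huffman merges: 19/500+37/500→14/125; 14/125+149/1000→261/1000; 169/1000+181/1000→7/20; 19/100+199/1000→389/1000; 261/1000+7/20→611/1000; 389/1000+611/1000→1. L = 2723/1000 ≈ 2.7230.
L − H = 2.7230 − 2.6650 = 0.058 bits.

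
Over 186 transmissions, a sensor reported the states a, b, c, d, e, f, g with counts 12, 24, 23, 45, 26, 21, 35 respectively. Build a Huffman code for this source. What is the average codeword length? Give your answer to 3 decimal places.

2.747 bits/symbol

Probabilities are the counts divided by 186.
Repeatedly combine the two least-probable nodes; the expected code length is the sum of the merged weights.
merge 2/31 + 7/62 → 11/62
merge 23/186 + 4/31 → 47/186
merge 13/93 + 11/62 → 59/186
merge 35/186 + 15/62 → 40/93
merge 47/186 + 59/186 → 53/93
merge 40/93 + 53/93 → 1
L = 11/62 + 47/186 + 59/186 + 40/93 + 53/93 + 1 = 511/186 ≈ 2.747 bits/symbol.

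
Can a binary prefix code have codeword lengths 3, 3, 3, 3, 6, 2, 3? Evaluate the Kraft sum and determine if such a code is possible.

0.890625; yes

With common denominator 2^6 = 64: Σ 2^(−ℓᵢ) = 8/64 + 8/64 + 8/64 + 8/64 + 1/64 + 16/64 + 8/64 = 57/64 = 0.890625.
Kraft's inequality requires Σ ≤ 1; here Σ = 0.890625 ≤ 1, so such a prefix code exists.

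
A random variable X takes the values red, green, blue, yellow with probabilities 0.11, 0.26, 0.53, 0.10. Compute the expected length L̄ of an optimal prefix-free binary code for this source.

1.68 bits/symbol

Repeatedly combine the two least-probable nodes; the expected code length is the sum of the merged weights.
merge 1/10 + 11/100 → 21/100
merge 21/100 + 13/50 → 47/100
merge 47/100 + 53/100 → 1
L = 21/100 + 47/100 + 1 = 42/25 = 1.68 bits/symbol.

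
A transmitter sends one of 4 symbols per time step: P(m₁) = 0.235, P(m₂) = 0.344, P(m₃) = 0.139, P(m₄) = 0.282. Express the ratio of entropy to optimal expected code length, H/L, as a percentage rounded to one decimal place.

96.6%

Entropy H = −Σ p log₂ p ≈ 1.9313 bits.
Huffman merges: 139/1000+47/200→187/500; 141/500+43/125→313/500; 187/500+313/500→1. L = 2 ≈ 2.0000.
Efficiency = H/L = 1.9313/2.0000 = 96.6%.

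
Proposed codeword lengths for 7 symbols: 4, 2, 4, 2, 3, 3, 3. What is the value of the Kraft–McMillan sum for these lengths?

1

With common denominator 2^4 = 16: Σ 2^(−ℓᵢ) = 1/16 + 4/16 + 1/16 + 4/16 + 2/16 + 2/16 + 2/16 = 16/16 = 1.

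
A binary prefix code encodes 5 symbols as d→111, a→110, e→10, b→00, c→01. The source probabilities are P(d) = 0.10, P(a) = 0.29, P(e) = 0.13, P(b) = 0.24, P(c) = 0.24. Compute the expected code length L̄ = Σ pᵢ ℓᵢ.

L̄ = Σ pᵢ·ℓᵢ = 0.10·3 + 0.29·3 + 0.13·2 + 0.24·2 + 0.24·2 = 2.39 bits/symbol.

2.39 bits/symbol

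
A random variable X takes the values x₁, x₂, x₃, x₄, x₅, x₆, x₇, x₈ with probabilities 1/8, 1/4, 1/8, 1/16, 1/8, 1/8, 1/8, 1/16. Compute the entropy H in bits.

Each probability is a power of 1/2, so log₂(1/p) is an integer.
H = Σ p·log₂(1/p) = 1/8·3 + 1/4·2 + 1/8·3 + 1/16·4 + 1/8·3 + 1/8·3 + 1/8·3 + 1/16·4 = 2.875 bits.

2.875 bits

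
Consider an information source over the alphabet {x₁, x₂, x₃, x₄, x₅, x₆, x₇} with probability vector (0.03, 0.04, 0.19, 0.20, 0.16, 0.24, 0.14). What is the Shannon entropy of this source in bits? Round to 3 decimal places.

H = −Σ pᵢ log₂ pᵢ.
−0.03·log₂(0.03) = 0.1518
−0.04·log₂(0.04) = 0.1858
−0.19·log₂(0.19) = 0.4552
−0.20·log₂(0.20) = 0.4644
−0.16·log₂(0.16) = 0.4230
−0.24·log₂(0.24) = 0.4941
−0.14·log₂(0.14) = 0.3971
Sum ≈ 2.5714 → 2.571 bits.

2.571 bits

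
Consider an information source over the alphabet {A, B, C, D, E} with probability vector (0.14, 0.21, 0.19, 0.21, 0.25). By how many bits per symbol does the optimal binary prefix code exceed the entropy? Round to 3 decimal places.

Entropy H = −Σ p log₂ p ≈ 2.2980 bits.
Huffman merges: 7/50+19/100→33/100; 21/100+21/100→21/50; 1/4+33/100→29/50; 21/50+29/50→1. L = 233/100 ≈ 2.3300.
L − H = 2.3300 − 2.2980 = 0.032 bits.

0.032 bits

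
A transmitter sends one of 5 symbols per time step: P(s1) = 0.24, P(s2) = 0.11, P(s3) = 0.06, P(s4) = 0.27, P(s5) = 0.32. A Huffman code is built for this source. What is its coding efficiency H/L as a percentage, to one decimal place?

97.9%

Entropy H = −Σ p log₂ p ≈ 2.1240 bits.
Huffman merges: 3/50+11/100→17/100; 17/100+6/25→41/100; 27/100+8/25→59/100; 41/100+59/100→1. L = 217/100 ≈ 2.1700.
Efficiency = H/L = 2.1240/2.1700 = 97.9%.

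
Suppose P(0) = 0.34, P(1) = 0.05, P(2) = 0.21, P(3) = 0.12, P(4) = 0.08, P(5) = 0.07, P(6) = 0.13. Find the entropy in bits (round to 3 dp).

H = −Σ pᵢ log₂ pᵢ.
−0.34·log₂(0.34) = 0.5292
−0.05·log₂(0.05) = 0.2161
−0.21·log₂(0.21) = 0.4728
−0.12·log₂(0.12) = 0.3671
−0.08·log₂(0.08) = 0.2915
−0.07·log₂(0.07) = 0.2686
−0.13·log₂(0.13) = 0.3826
Sum ≈ 2.5279 → 2.528 bits.

2.528 bits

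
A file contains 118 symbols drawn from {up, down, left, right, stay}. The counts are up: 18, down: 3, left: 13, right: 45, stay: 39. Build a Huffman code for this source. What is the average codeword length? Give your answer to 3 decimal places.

Probabilities are the counts divided by 118.
Repeatedly combine the two least-probable nodes; the expected code length is the sum of the merged weights.
merge 3/118 + 13/118 → 8/59
merge 8/59 + 9/59 → 17/59
merge 17/59 + 39/118 → 73/118
merge 45/118 + 73/118 → 1
L = 8/59 + 17/59 + 73/118 + 1 = 241/118 ≈ 2.042 bits/symbol.

2.042 bits/symbol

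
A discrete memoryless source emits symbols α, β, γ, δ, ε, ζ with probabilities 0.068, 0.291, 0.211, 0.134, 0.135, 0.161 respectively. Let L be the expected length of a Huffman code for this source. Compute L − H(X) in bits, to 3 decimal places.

0.040 bits

Entropy H = −Σ p log₂ p ≈ 2.4584 bits.
Huffman merges: 17/250+67/500→101/500; 27/200+161/1000→37/125; 101/500+211/1000→413/1000; 291/1000+37/125→587/1000; 413/1000+587/1000→1. L = 1249/500 ≈ 2.4980.
L − H = 2.4980 − 2.4584 = 0.040 bits.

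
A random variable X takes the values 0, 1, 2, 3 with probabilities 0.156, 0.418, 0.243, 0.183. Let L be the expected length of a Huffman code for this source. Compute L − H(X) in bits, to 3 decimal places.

Entropy H = −Σ p log₂ p ≈ 1.8885 bits.
Huffman merges: 39/250+183/1000→339/1000; 243/1000+339/1000→291/500; 209/500+291/500→1. L = 1921/1000 ≈ 1.9210.
L − H = 1.9210 − 1.8885 = 0.033 bits.

0.033 bits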